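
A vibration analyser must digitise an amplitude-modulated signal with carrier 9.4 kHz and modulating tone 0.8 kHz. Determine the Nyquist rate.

AM sidebands sit at fc ± fm = 8.6 kHz and 10.2 kHz.
Highest-frequency component: 10.2 kHz.
Nyquist rate = 2 × 10.2 kHz = 20.4 kHz.

20.4 kHz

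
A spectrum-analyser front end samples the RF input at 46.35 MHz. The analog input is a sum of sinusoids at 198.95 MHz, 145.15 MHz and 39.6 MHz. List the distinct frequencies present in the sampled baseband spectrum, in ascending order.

6.1 MHz, 6.75 MHz, 13.55 MHz

fs/2 = 23.175 MHz.
198.95 MHz mod fs = 13.55 MHz.
13.55 MHz ≤ fs/2 = 23.175 MHz, appears at 13.55 MHz.
145.15 MHz mod fs = 6.1 MHz.
6.1 MHz ≤ fs/2 = 23.175 MHz, appears at 6.1 MHz.
39.6 MHz > fs/2 = 23.175 MHz, folds to fs − 39.6 MHz = 6.75 MHz.
Distinct values: {6.1 MHz, 6.75 MHz, 13.55 MHz}.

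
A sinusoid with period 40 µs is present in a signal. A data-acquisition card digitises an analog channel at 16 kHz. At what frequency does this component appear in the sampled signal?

7 kHz

T = 40 µs → f = 1/T = 25 kHz.
25 kHz mod fs = 9 kHz.
9 kHz > fs/2 = 8 kHz, folds to fs − 9 kHz = 7 kHz.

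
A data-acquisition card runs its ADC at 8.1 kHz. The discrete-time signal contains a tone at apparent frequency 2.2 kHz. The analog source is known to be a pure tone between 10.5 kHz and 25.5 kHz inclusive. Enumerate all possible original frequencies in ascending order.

Frequencies that alias to 2.2 kHz are k·fs ± 2.2 kHz for integer k ≥ 0.
k=0: 2.2 kHz.
k=1: 5.9 kHz, 10.3 kHz.
k=2: 14 kHz, 18.4 kHz.
k=3: 22.1 kHz, 26.5 kHz.
k=4: 30.2 kHz, 34.6 kHz.
Within [10.5 kHz, 25.5 kHz]: 14 kHz, 18.4 kHz, 22.1 kHz.

14 kHz, 18.4 kHz, 22.1 kHz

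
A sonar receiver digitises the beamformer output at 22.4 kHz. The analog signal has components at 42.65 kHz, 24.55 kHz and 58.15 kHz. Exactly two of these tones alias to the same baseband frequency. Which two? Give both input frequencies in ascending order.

24.55 kHz, 42.65 kHz

fs/2 = 11.2 kHz.
42.65 kHz mod fs = 20.25 kHz.
20.25 kHz > fs/2 = 11.2 kHz, folds to fs − 20.25 kHz = 2.15 kHz.
24.55 kHz mod fs = 2.15 kHz.
2.15 kHz ≤ fs/2 = 11.2 kHz, appears at 2.15 kHz.
58.15 kHz mod fs = 13.35 kHz.
13.35 kHz > fs/2 = 11.2 kHz, folds to fs − 13.35 kHz = 9.05 kHz.
24.55 kHz and 42.65 kHz both map to 2.15 kHz.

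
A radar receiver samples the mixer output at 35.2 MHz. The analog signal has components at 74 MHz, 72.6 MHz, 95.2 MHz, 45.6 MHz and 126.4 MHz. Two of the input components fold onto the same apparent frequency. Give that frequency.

fs/2 = 17.6 MHz.
74 MHz mod fs = 3.6 MHz.
3.6 MHz ≤ fs/2 = 17.6 MHz, appears at 3.6 MHz.
72.6 MHz mod fs = 2.2 MHz.
2.2 MHz ≤ fs/2 = 17.6 MHz, appears at 2.2 MHz.
95.2 MHz mod fs = 24.8 MHz.
24.8 MHz > fs/2 = 17.6 MHz, folds to fs − 24.8 MHz = 10.4 MHz.
45.6 MHz mod fs = 10.4 MHz.
10.4 MHz ≤ fs/2 = 17.6 MHz, appears at 10.4 MHz.
126.4 MHz mod fs = 20.8 MHz.
20.8 MHz > fs/2 = 17.6 MHz, folds to fs − 20.8 MHz = 14.4 MHz.
45.6 MHz and 95.2 MHz both map to 10.4 MHz.

10.4 MHz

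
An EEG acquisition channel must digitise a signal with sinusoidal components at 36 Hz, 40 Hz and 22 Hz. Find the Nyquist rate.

Highest-frequency component: 40 Hz.
Nyquist rate = 2 × 40 Hz = 80 Hz.

80 Hz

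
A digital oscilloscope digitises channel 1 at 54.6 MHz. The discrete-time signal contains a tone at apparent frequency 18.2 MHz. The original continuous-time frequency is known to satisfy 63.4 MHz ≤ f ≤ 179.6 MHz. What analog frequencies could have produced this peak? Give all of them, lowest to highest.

72.8 MHz, 91 MHz, 127.4 MHz, 145.6 MHz

Frequencies that alias to 18.2 MHz are k·fs ± 18.2 MHz for integer k ≥ 0.
k=0: 18.2 MHz.
k=1: 36.4 MHz, 72.8 MHz.
k=2: 91 MHz, 127.4 MHz.
k=3: 145.6 MHz, 182 MHz.
k=4: 200.2 MHz, 236.6 MHz.
Within [63.4 MHz, 179.6 MHz]: 72.8 MHz, 91 MHz, 127.4 MHz, 145.6 MHz.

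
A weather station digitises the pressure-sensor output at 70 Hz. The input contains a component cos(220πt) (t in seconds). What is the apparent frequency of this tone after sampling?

30 Hz

ω = 220π rad/s → f = ω/(2π) = 110 Hz.
110 Hz mod fs = 40 Hz.
40 Hz > fs/2 = 35 Hz, folds to fs − 40 Hz = 30 Hz.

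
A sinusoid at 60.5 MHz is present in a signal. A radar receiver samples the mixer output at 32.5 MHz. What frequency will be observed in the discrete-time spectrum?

4.5 MHz

60.5 MHz mod fs = 28 MHz.
28 MHz > fs/2 = 16.25 MHz, folds to fs − 28 MHz = 4.5 MHz.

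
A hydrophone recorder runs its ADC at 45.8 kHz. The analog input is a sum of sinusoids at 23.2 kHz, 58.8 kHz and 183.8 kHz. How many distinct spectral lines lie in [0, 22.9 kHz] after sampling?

fs/2 = 22.9 kHz.
23.2 kHz > fs/2 = 22.9 kHz, folds to fs − 23.2 kHz = 22.6 kHz.
58.8 kHz mod fs = 13 kHz.
13 kHz ≤ fs/2 = 22.9 kHz, appears at 13 kHz.
183.8 kHz mod fs = 0.6 kHz.
0.6 kHz ≤ fs/2 = 22.9 kHz, appears at 0.6 kHz.
Distinct values: {0.6 kHz, 13 kHz, 22.6 kHz} → 3.

3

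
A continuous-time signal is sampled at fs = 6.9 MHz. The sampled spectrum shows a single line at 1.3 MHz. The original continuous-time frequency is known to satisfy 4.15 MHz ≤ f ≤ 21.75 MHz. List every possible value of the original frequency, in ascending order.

Frequencies that alias to 1.3 MHz are k·fs ± 1.3 MHz for integer k ≥ 0.
k=0: 1.3 MHz.
k=1: 5.6 MHz, 8.2 MHz.
k=2: 12.5 MHz, 15.1 MHz.
k=3: 19.4 MHz, 22 MHz.
k=4: 26.3 MHz, 28.9 MHz.
Within [4.15 MHz, 21.75 MHz]: 5.6 MHz, 8.2 MHz, 12.5 MHz, 15.1 MHz, 19.4 MHz.

5.6 MHz, 8.2 MHz, 12.5 MHz, 15.1 MHz, 19.4 MHz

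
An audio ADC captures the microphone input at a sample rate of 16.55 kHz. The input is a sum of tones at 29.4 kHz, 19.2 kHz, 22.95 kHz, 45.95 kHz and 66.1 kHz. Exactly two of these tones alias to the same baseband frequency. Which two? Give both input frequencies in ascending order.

fs/2 = 8.275 kHz.
29.4 kHz mod fs = 12.85 kHz.
12.85 kHz > fs/2 = 8.275 kHz, folds to fs − 12.85 kHz = 3.7 kHz.
19.2 kHz mod fs = 2.65 kHz.
2.65 kHz ≤ fs/2 = 8.275 kHz, appears at 2.65 kHz.
22.95 kHz mod fs = 6.4 kHz.
6.4 kHz ≤ fs/2 = 8.275 kHz, appears at 6.4 kHz.
45.95 kHz mod fs = 12.85 kHz.
12.85 kHz > fs/2 = 8.275 kHz, folds to fs − 12.85 kHz = 3.7 kHz.
66.1 kHz mod fs = 16.45 kHz.
16.45 kHz > fs/2 = 8.275 kHz, folds to fs − 16.45 kHz = 0.1 kHz.
29.4 kHz and 45.95 kHz both map to 3.7 kHz.

29.4 kHz, 45.95 kHz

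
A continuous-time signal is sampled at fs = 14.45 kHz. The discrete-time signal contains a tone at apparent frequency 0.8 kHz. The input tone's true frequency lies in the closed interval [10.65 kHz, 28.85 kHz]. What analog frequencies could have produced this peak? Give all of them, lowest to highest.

13.65 kHz, 15.25 kHz, 28.1 kHz

Frequencies that alias to 0.8 kHz are k·fs ± 0.8 kHz for integer k ≥ 0.
k=0: 0.8 kHz.
k=1: 13.65 kHz, 15.25 kHz.
k=2: 28.1 kHz, 29.7 kHz.
k=3: 42.55 kHz, 44.15 kHz.
Within [10.65 kHz, 28.85 kHz]: 13.65 kHz, 15.25 kHz, 28.1 kHz.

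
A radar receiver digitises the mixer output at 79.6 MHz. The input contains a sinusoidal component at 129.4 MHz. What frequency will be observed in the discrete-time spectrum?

29.8 MHz

129.4 MHz mod fs = 49.8 MHz.
49.8 MHz > fs/2 = 39.8 MHz, folds to fs − 49.8 MHz = 29.8 MHz.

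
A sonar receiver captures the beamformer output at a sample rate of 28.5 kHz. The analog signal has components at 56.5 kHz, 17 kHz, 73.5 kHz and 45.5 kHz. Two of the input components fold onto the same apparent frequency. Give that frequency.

fs/2 = 14.25 kHz.
56.5 kHz mod fs = 28 kHz.
28 kHz > fs/2 = 14.25 kHz, folds to fs − 28 kHz = 0.5 kHz.
17 kHz > fs/2 = 14.25 kHz, folds to fs − 17 kHz = 11.5 kHz.
73.5 kHz mod fs = 16.5 kHz.
16.5 kHz > fs/2 = 14.25 kHz, folds to fs − 16.5 kHz = 12 kHz.
45.5 kHz mod fs = 17 kHz.
17 kHz > fs/2 = 14.25 kHz, folds to fs − 17 kHz = 11.5 kHz.
17 kHz and 45.5 kHz both map to 11.5 kHz.

11.5 kHz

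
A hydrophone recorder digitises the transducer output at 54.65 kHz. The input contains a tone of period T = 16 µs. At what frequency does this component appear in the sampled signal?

7.85 kHz

T = 16 µs → f = 1/T = 62.5 kHz.
62.5 kHz mod fs = 7.85 kHz.
7.85 kHz ≤ fs/2 = 27.325 kHz, appears at 7.85 kHz.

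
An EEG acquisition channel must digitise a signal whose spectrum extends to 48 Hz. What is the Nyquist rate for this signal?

Nyquist rate = 2 × 48 Hz = 96 Hz.

96 Hz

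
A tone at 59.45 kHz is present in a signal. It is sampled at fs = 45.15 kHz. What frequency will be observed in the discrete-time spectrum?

14.3 kHz

59.45 kHz mod fs = 14.3 kHz.
14.3 kHz ≤ fs/2 = 22.575 kHz, appears at 14.3 kHz.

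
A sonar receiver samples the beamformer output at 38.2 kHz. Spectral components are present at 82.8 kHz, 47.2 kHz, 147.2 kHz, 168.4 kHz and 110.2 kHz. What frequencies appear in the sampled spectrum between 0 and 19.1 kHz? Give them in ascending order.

fs/2 = 19.1 kHz.
82.8 kHz mod fs = 6.4 kHz.
6.4 kHz ≤ fs/2 = 19.1 kHz, appears at 6.4 kHz.
47.2 kHz mod fs = 9 kHz.
9 kHz ≤ fs/2 = 19.1 kHz, appears at 9 kHz.
147.2 kHz mod fs = 32.6 kHz.
32.6 kHz > fs/2 = 19.1 kHz, folds to fs − 32.6 kHz = 5.6 kHz.
168.4 kHz mod fs = 15.6 kHz.
15.6 kHz ≤ fs/2 = 19.1 kHz, appears at 15.6 kHz.
110.2 kHz mod fs = 33.8 kHz.
33.8 kHz > fs/2 = 19.1 kHz, folds to fs − 33.8 kHz = 4.4 kHz.
Distinct values: {4.4 kHz, 5.6 kHz, 6.4 kHz, 9 kHz, 15.6 kHz}.

4.4 kHz, 5.6 kHz, 6.4 kHz, 9 kHz, 15.6 kHz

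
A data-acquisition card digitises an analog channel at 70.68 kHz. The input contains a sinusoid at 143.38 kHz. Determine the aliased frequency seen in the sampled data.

143.38 kHz mod fs = 2.02 kHz.
2.02 kHz ≤ fs/2 = 35.34 kHz, appears at 2.02 kHz.

2.02 kHz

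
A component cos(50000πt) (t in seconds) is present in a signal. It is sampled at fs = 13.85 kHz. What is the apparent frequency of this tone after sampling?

2.7 kHz

ω = 50000π rad/s → f = ω/(2π) = 25000 Hz = 25 kHz.
25 kHz mod fs = 11.15 kHz.
11.15 kHz > fs/2 = 6.925 kHz, folds to fs − 11.15 kHz = 2.7 kHz.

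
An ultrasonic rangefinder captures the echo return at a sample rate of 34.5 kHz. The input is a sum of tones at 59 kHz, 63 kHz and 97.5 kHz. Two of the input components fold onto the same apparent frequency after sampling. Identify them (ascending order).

fs/2 = 17.25 kHz.
59 kHz mod fs = 24.5 kHz.
24.5 kHz > fs/2 = 17.25 kHz, folds to fs − 24.5 kHz = 10 kHz.
63 kHz mod fs = 28.5 kHz.
28.5 kHz > fs/2 = 17.25 kHz, folds to fs − 28.5 kHz = 6 kHz.
97.5 kHz mod fs = 28.5 kHz.
28.5 kHz > fs/2 = 17.25 kHz, folds to fs − 28.5 kHz = 6 kHz.
63 kHz and 97.5 kHz both map to 6 kHz.

63 kHz, 97.5 kHz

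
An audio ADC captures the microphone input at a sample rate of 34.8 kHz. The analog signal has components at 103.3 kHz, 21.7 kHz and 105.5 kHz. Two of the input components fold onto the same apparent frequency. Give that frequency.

fs/2 = 17.4 kHz.
103.3 kHz mod fs = 33.7 kHz.
33.7 kHz > fs/2 = 17.4 kHz, folds to fs − 33.7 kHz = 1.1 kHz.
21.7 kHz > fs/2 = 17.4 kHz, folds to fs − 21.7 kHz = 13.1 kHz.
105.5 kHz mod fs = 1.1 kHz.
1.1 kHz ≤ fs/2 = 17.4 kHz, appears at 1.1 kHz.
103.3 kHz and 105.5 kHz both map to 1.1 kHz.

1.1 kHz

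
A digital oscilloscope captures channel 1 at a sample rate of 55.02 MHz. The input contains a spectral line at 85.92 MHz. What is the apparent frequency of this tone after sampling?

24.12 MHz

85.92 MHz mod fs = 30.9 MHz.
30.9 MHz > fs/2 = 27.51 MHz, folds to fs − 30.9 MHz = 24.12 MHz.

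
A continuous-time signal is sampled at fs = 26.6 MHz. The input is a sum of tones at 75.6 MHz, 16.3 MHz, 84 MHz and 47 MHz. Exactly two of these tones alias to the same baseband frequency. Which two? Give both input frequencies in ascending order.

fs/2 = 13.3 MHz.
75.6 MHz mod fs = 22.4 MHz.
22.4 MHz > fs/2 = 13.3 MHz, folds to fs − 22.4 MHz = 4.2 MHz.
16.3 MHz > fs/2 = 13.3 MHz, folds to fs − 16.3 MHz = 10.3 MHz.
84 MHz mod fs = 4.2 MHz.
4.2 MHz ≤ fs/2 = 13.3 MHz, appears at 4.2 MHz.
47 MHz mod fs = 20.4 MHz.
20.4 MHz > fs/2 = 13.3 MHz, folds to fs − 20.4 MHz = 6.2 MHz.
75.6 MHz and 84 MHz both map to 4.2 MHz.

75.6 MHz, 84 MHz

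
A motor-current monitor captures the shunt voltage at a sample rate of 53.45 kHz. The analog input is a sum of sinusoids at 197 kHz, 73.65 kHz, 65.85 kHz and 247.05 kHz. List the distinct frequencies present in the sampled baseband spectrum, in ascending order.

12.4 kHz, 16.8 kHz, 20.2 kHz

fs/2 = 26.725 kHz.
197 kHz mod fs = 36.65 kHz.
36.65 kHz > fs/2 = 26.725 kHz, folds to fs − 36.65 kHz = 16.8 kHz.
73.65 kHz mod fs = 20.2 kHz.
20.2 kHz ≤ fs/2 = 26.725 kHz, appears at 20.2 kHz.
65.85 kHz mod fs = 12.4 kHz.
12.4 kHz ≤ fs/2 = 26.725 kHz, appears at 12.4 kHz.
247.05 kHz mod fs = 33.25 kHz.
33.25 kHz > fs/2 = 26.725 kHz, folds to fs − 33.25 kHz = 20.2 kHz.
Distinct values: {12.4 kHz, 16.8 kHz, 20.2 kHz}.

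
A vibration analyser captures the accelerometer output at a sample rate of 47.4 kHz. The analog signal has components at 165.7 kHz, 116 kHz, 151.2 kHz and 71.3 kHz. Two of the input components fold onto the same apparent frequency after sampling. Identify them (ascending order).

fs/2 = 23.7 kHz.
165.7 kHz mod fs = 23.5 kHz.
23.5 kHz ≤ fs/2 = 23.7 kHz, appears at 23.5 kHz.
116 kHz mod fs = 21.2 kHz.
21.2 kHz ≤ fs/2 = 23.7 kHz, appears at 21.2 kHz.
151.2 kHz mod fs = 9 kHz.
9 kHz ≤ fs/2 = 23.7 kHz, appears at 9 kHz.
71.3 kHz mod fs = 23.9 kHz.
23.9 kHz > fs/2 = 23.7 kHz, folds to fs − 23.9 kHz = 23.5 kHz.
71.3 kHz and 165.7 kHz both map to 23.5 kHz.

71.3 kHz, 165.7 kHz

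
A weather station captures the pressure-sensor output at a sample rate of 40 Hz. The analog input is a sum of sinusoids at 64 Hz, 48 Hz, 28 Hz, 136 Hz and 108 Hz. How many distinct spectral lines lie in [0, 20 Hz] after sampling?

fs/2 = 20 Hz.
64 Hz mod fs = 24 Hz.
24 Hz > fs/2 = 20 Hz, folds to fs − 24 Hz = 16 Hz.
48 Hz mod fs = 8 Hz.
8 Hz ≤ fs/2 = 20 Hz, appears at 8 Hz.
28 Hz > fs/2 = 20 Hz, folds to fs − 28 Hz = 12 Hz.
136 Hz mod fs = 16 Hz.
16 Hz ≤ fs/2 = 20 Hz, appears at 16 Hz.
108 Hz mod fs = 28 Hz.
28 Hz > fs/2 = 20 Hz, folds to fs − 28 Hz = 12 Hz.
Distinct values: {8 Hz, 12 Hz, 16 Hz} → 3.

3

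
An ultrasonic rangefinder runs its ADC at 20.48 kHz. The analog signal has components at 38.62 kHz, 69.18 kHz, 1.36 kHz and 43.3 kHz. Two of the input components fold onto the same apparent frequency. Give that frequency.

2.34 kHz

fs/2 = 10.24 kHz.
38.62 kHz mod fs = 18.14 kHz.
18.14 kHz > fs/2 = 10.24 kHz, folds to fs − 18.14 kHz = 2.34 kHz.
69.18 kHz mod fs = 7.74 kHz.
7.74 kHz ≤ fs/2 = 10.24 kHz, appears at 7.74 kHz.
1.36 kHz ≤ fs/2 = 10.24 kHz, passes unchanged.
43.3 kHz mod fs = 2.34 kHz.
2.34 kHz ≤ fs/2 = 10.24 kHz, appears at 2.34 kHz.
38.62 kHz and 43.3 kHz both map to 2.34 kHz.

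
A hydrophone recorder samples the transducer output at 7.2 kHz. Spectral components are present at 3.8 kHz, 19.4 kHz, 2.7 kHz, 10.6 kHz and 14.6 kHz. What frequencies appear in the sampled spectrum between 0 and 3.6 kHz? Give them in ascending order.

0.2 kHz, 2.2 kHz, 2.7 kHz, 3.4 kHz

fs/2 = 3.6 kHz.
3.8 kHz > fs/2 = 3.6 kHz, folds to fs − 3.8 kHz = 3.4 kHz.
19.4 kHz mod fs = 5 kHz.
5 kHz > fs/2 = 3.6 kHz, folds to fs − 5 kHz = 2.2 kHz.
2.7 kHz ≤ fs/2 = 3.6 kHz, passes unchanged.
10.6 kHz mod fs = 3.4 kHz.
3.4 kHz ≤ fs/2 = 3.6 kHz, appears at 3.4 kHz.
14.6 kHz mod fs = 0.2 kHz.
0.2 kHz ≤ fs/2 = 3.6 kHz, appears at 0.2 kHz.
Distinct values: {0.2 kHz, 2.2 kHz, 2.7 kHz, 3.4 kHz}.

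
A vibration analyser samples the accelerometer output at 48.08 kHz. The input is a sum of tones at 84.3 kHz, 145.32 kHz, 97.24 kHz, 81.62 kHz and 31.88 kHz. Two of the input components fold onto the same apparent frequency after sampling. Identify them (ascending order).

97.24 kHz, 145.32 kHz

fs/2 = 24.04 kHz.
84.3 kHz mod fs = 36.22 kHz.
36.22 kHz > fs/2 = 24.04 kHz, folds to fs − 36.22 kHz = 11.86 kHz.
145.32 kHz mod fs = 1.08 kHz.
1.08 kHz ≤ fs/2 = 24.04 kHz, appears at 1.08 kHz.
97.24 kHz mod fs = 1.08 kHz.
1.08 kHz ≤ fs/2 = 24.04 kHz, appears at 1.08 kHz.
81.62 kHz mod fs = 33.54 kHz.
33.54 kHz > fs/2 = 24.04 kHz, folds to fs − 33.54 kHz = 14.54 kHz.
31.88 kHz > fs/2 = 24.04 kHz, folds to fs − 31.88 kHz = 16.2 kHz.
97.24 kHz and 145.32 kHz both map to 1.08 kHz.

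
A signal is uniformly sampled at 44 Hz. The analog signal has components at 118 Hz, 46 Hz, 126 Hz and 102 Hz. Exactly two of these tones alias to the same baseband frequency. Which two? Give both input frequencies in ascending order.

102 Hz, 118 Hz

fs/2 = 22 Hz.
118 Hz mod fs = 30 Hz.
30 Hz > fs/2 = 22 Hz, folds to fs − 30 Hz = 14 Hz.
46 Hz mod fs = 2 Hz.
2 Hz ≤ fs/2 = 22 Hz, appears at 2 Hz.
126 Hz mod fs = 38 Hz.
38 Hz > fs/2 = 22 Hz, folds to fs − 38 Hz = 6 Hz.
102 Hz mod fs = 14 Hz.
14 Hz ≤ fs/2 = 22 Hz, appears at 14 Hz.
102 Hz and 118 Hz both map to 14 Hz.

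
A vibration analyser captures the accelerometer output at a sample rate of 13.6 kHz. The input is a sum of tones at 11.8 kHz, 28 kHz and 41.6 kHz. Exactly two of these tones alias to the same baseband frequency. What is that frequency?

0.8 kHz

fs/2 = 6.8 kHz.
11.8 kHz > fs/2 = 6.8 kHz, folds to fs − 11.8 kHz = 1.8 kHz.
28 kHz mod fs = 0.8 kHz.
0.8 kHz ≤ fs/2 = 6.8 kHz, appears at 0.8 kHz.
41.6 kHz mod fs = 0.8 kHz.
0.8 kHz ≤ fs/2 = 6.8 kHz, appears at 0.8 kHz.
28 kHz and 41.6 kHz both map to 0.8 kHz.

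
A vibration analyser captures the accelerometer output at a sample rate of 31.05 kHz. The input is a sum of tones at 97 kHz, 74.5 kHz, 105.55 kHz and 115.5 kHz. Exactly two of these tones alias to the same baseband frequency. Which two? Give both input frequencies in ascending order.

fs/2 = 15.525 kHz.
97 kHz mod fs = 3.85 kHz.
3.85 kHz ≤ fs/2 = 15.525 kHz, appears at 3.85 kHz.
74.5 kHz mod fs = 12.4 kHz.
12.4 kHz ≤ fs/2 = 15.525 kHz, appears at 12.4 kHz.
105.55 kHz mod fs = 12.4 kHz.
12.4 kHz ≤ fs/2 = 15.525 kHz, appears at 12.4 kHz.
115.5 kHz mod fs = 22.35 kHz.
22.35 kHz > fs/2 = 15.525 kHz, folds to fs − 22.35 kHz = 8.7 kHz.
74.5 kHz and 105.55 kHz both map to 12.4 kHz.

74.5 kHz, 105.55 kHz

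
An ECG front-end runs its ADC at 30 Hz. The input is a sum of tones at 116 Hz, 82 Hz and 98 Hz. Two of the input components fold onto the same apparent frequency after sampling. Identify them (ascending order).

fs/2 = 15 Hz.
116 Hz mod fs = 26 Hz.
26 Hz > fs/2 = 15 Hz, folds to fs − 26 Hz = 4 Hz.
82 Hz mod fs = 22 Hz.
22 Hz > fs/2 = 15 Hz, folds to fs − 22 Hz = 8 Hz.
98 Hz mod fs = 8 Hz.
8 Hz ≤ fs/2 = 15 Hz, appears at 8 Hz.
82 Hz and 98 Hz both map to 8 Hz.

82 Hz, 98 Hz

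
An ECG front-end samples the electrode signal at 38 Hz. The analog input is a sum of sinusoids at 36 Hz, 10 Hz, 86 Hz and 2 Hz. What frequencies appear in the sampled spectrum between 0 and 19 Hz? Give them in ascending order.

2 Hz, 10 Hz

fs/2 = 19 Hz.
36 Hz > fs/2 = 19 Hz, folds to fs − 36 Hz = 2 Hz.
10 Hz ≤ fs/2 = 19 Hz, passes unchanged.
86 Hz mod fs = 10 Hz.
10 Hz ≤ fs/2 = 19 Hz, appears at 10 Hz.
2 Hz ≤ fs/2 = 19 Hz, passes unchanged.
Distinct values: {2 Hz, 10 Hz}.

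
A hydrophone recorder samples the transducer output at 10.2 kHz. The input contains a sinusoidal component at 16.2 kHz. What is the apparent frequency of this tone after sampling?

4.2 kHz

16.2 kHz mod fs = 6 kHz.
6 kHz > fs/2 = 5.1 kHz, folds to fs − 6 kHz = 4.2 kHz.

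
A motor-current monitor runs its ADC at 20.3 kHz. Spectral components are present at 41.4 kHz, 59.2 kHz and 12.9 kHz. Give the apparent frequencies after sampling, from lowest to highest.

0.8 kHz, 1.7 kHz, 7.4 kHz

fs/2 = 10.15 kHz.
41.4 kHz mod fs = 0.8 kHz.
0.8 kHz ≤ fs/2 = 10.15 kHz, appears at 0.8 kHz.
59.2 kHz mod fs = 18.6 kHz.
18.6 kHz > fs/2 = 10.15 kHz, folds to fs − 18.6 kHz = 1.7 kHz.
12.9 kHz > fs/2 = 10.15 kHz, folds to fs − 12.9 kHz = 7.4 kHz.
Distinct values: {0.8 kHz, 1.7 kHz, 7.4 kHz}.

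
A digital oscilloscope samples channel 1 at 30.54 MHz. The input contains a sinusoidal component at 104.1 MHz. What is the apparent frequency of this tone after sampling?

12.48 MHz

104.1 MHz mod fs = 12.48 MHz.
12.48 MHz ≤ fs/2 = 15.27 MHz, appears at 12.48 MHz.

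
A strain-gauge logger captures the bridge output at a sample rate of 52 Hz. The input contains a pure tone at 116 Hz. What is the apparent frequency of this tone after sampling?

116 Hz mod fs = 12 Hz.
12 Hz ≤ fs/2 = 26 Hz, appears at 12 Hz.

12 Hz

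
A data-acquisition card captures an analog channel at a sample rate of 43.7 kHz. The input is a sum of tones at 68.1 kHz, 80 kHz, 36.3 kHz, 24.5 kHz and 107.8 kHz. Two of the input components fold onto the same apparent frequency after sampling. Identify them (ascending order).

36.3 kHz, 80 kHz

fs/2 = 21.85 kHz.
68.1 kHz mod fs = 24.4 kHz.
24.4 kHz > fs/2 = 21.85 kHz, folds to fs − 24.4 kHz = 19.3 kHz.
80 kHz mod fs = 36.3 kHz.
36.3 kHz > fs/2 = 21.85 kHz, folds to fs − 36.3 kHz = 7.4 kHz.
36.3 kHz > fs/2 = 21.85 kHz, folds to fs − 36.3 kHz = 7.4 kHz.
24.5 kHz > fs/2 = 21.85 kHz, folds to fs − 24.5 kHz = 19.2 kHz.
107.8 kHz mod fs = 20.4 kHz.
20.4 kHz ≤ fs/2 = 21.85 kHz, appears at 20.4 kHz.
36.3 kHz and 80 kHz both map to 7.4 kHz.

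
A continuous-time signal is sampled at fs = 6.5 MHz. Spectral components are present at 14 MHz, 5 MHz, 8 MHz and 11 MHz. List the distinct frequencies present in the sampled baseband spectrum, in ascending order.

fs/2 = 3.25 MHz.
14 MHz mod fs = 1 MHz.
1 MHz ≤ fs/2 = 3.25 MHz, appears at 1 MHz.
5 MHz > fs/2 = 3.25 MHz, folds to fs − 5 MHz = 1.5 MHz.
8 MHz mod fs = 1.5 MHz.
1.5 MHz ≤ fs/2 = 3.25 MHz, appears at 1.5 MHz.
11 MHz mod fs = 4.5 MHz.
4.5 MHz > fs/2 = 3.25 MHz, folds to fs − 4.5 MHz = 2 MHz.
Distinct values: {1 MHz, 1.5 MHz, 2 MHz}.

1 MHz, 1.5 MHz, 2 MHz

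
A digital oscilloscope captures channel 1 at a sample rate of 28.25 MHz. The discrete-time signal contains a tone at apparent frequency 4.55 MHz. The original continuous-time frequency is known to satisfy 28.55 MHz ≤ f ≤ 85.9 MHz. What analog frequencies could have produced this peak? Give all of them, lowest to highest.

Frequencies that alias to 4.55 MHz are k·fs ± 4.55 MHz for integer k ≥ 0.
k=0: 4.55 MHz.
k=1: 23.7 MHz, 32.8 MHz.
k=2: 51.95 MHz, 61.05 MHz.
k=3: 80.2 MHz, 89.3 MHz.
k=4: 108.45 MHz, 117.55 MHz.
Within [28.55 MHz, 85.9 MHz]: 32.8 MHz, 51.95 MHz, 61.05 MHz, 80.2 MHz.

32.8 MHz, 51.95 MHz, 61.05 MHz, 80.2 MHz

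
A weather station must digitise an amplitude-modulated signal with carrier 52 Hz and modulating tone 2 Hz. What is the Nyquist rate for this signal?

108 Hz

AM sidebands sit at fc ± fm = 50 Hz and 54 Hz.
Highest-frequency component: 54 Hz.
Nyquist rate = 2 × 54 Hz = 108 Hz.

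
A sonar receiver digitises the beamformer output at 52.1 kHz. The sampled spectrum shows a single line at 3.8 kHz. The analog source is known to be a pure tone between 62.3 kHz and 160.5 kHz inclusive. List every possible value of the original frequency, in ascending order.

Frequencies that alias to 3.8 kHz are k·fs ± 3.8 kHz for integer k ≥ 0.
k=0: 3.8 kHz.
k=1: 48.3 kHz, 55.9 kHz.
k=2: 100.4 kHz, 108 kHz.
k=3: 152.5 kHz, 160.1 kHz.
k=4: 204.6 kHz, 212.2 kHz.
Within [62.3 kHz, 160.5 kHz]: 100.4 kHz, 108 kHz, 152.5 kHz, 160.1 kHz.

100.4 kHz, 108 kHz, 152.5 kHz, 160.1 kHz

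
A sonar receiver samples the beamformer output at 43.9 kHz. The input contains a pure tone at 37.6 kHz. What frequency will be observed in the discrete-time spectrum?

37.6 kHz > fs/2 = 21.95 kHz, folds to fs − 37.6 kHz = 6.3 kHz.

6.3 kHz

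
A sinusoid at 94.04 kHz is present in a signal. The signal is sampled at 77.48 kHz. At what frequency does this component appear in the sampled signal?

16.56 kHz

94.04 kHz mod fs = 16.56 kHz.
16.56 kHz ≤ fs/2 = 38.74 kHz, appears at 16.56 kHz.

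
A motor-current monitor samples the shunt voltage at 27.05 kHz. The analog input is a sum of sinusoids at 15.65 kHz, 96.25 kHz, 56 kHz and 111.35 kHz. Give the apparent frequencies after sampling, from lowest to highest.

1.9 kHz, 3.15 kHz, 11.4 kHz, 11.95 kHz

fs/2 = 13.525 kHz.
15.65 kHz > fs/2 = 13.525 kHz, folds to fs − 15.65 kHz = 11.4 kHz.
96.25 kHz mod fs = 15.1 kHz.
15.1 kHz > fs/2 = 13.525 kHz, folds to fs − 15.1 kHz = 11.95 kHz.
56 kHz mod fs = 1.9 kHz.
1.9 kHz ≤ fs/2 = 13.525 kHz, appears at 1.9 kHz.
111.35 kHz mod fs = 3.15 kHz.
3.15 kHz ≤ fs/2 = 13.525 kHz, appears at 3.15 kHz.
Distinct values: {1.9 kHz, 3.15 kHz, 11.4 kHz, 11.95 kHz}.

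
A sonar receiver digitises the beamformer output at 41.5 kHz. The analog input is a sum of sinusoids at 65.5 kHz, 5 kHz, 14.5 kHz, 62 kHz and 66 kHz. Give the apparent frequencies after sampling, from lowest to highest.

5 kHz, 14.5 kHz, 17 kHz, 17.5 kHz, 20.5 kHz

fs/2 = 20.75 kHz.
65.5 kHz mod fs = 24 kHz.
24 kHz > fs/2 = 20.75 kHz, folds to fs − 24 kHz = 17.5 kHz.
5 kHz ≤ fs/2 = 20.75 kHz, passes unchanged.
14.5 kHz ≤ fs/2 = 20.75 kHz, passes unchanged.
62 kHz mod fs = 20.5 kHz.
20.5 kHz ≤ fs/2 = 20.75 kHz, appears at 20.5 kHz.
66 kHz mod fs = 24.5 kHz.
24.5 kHz > fs/2 = 20.75 kHz, folds to fs − 24.5 kHz = 17 kHz.
Distinct values: {5 kHz, 14.5 kHz, 17 kHz, 17.5 kHz, 20.5 kHz}.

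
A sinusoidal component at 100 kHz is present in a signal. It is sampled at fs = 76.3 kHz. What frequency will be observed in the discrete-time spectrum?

100 kHz mod fs = 23.7 kHz.
23.7 kHz ≤ fs/2 = 38.15 kHz, appears at 23.7 kHz.

23.7 kHz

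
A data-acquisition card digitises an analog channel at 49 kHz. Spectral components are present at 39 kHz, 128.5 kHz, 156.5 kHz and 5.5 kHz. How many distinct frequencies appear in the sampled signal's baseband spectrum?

4

fs/2 = 24.5 kHz.
39 kHz > fs/2 = 24.5 kHz, folds to fs − 39 kHz = 10 kHz.
128.5 kHz mod fs = 30.5 kHz.
30.5 kHz > fs/2 = 24.5 kHz, folds to fs − 30.5 kHz = 18.5 kHz.
156.5 kHz mod fs = 9.5 kHz.
9.5 kHz ≤ fs/2 = 24.5 kHz, appears at 9.5 kHz.
5.5 kHz ≤ fs/2 = 24.5 kHz, passes unchanged.
Distinct values: {5.5 kHz, 9.5 kHz, 10 kHz, 18.5 kHz} → 4.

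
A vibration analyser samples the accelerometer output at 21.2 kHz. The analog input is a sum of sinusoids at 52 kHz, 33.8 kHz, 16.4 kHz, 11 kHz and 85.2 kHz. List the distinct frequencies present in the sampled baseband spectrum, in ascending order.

0.4 kHz, 4.8 kHz, 8.6 kHz, 9.6 kHz, 10.2 kHz

fs/2 = 10.6 kHz.
52 kHz mod fs = 9.6 kHz.
9.6 kHz ≤ fs/2 = 10.6 kHz, appears at 9.6 kHz.
33.8 kHz mod fs = 12.6 kHz.
12.6 kHz > fs/2 = 10.6 kHz, folds to fs − 12.6 kHz = 8.6 kHz.
16.4 kHz > fs/2 = 10.6 kHz, folds to fs − 16.4 kHz = 4.8 kHz.
11 kHz > fs/2 = 10.6 kHz, folds to fs − 11 kHz = 10.2 kHz.
85.2 kHz mod fs = 0.4 kHz.
0.4 kHz ≤ fs/2 = 10.6 kHz, appears at 0.4 kHz.
Distinct values: {0.4 kHz, 4.8 kHz, 8.6 kHz, 9.6 kHz, 10.2 kHz}.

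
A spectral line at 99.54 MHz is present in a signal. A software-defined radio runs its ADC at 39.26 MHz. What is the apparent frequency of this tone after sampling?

18.24 MHz

99.54 MHz mod fs = 21.02 MHz.
21.02 MHz > fs/2 = 19.63 MHz, folds to fs − 21.02 MHz = 18.24 MHz.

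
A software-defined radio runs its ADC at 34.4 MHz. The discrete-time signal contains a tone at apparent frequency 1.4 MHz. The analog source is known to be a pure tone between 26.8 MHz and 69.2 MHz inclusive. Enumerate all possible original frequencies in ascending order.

33 MHz, 35.8 MHz, 67.4 MHz

Frequencies that alias to 1.4 MHz are k·fs ± 1.4 MHz for integer k ≥ 0.
k=0: 1.4 MHz.
k=1: 33 MHz, 35.8 MHz.
k=2: 67.4 MHz, 70.2 MHz.
k=3: 101.8 MHz, 104.6 MHz.
Within [26.8 MHz, 69.2 MHz]: 33 MHz, 35.8 MHz, 67.4 MHz.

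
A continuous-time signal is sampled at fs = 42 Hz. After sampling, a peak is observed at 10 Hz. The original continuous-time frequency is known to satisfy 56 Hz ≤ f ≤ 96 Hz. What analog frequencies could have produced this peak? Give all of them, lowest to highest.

74 Hz, 94 Hz

Frequencies that alias to 10 Hz are k·fs ± 10 Hz for integer k ≥ 0.
k=0: 10 Hz.
k=1: 32 Hz, 52 Hz.
k=2: 74 Hz, 94 Hz.
k=3: 116 Hz, 136 Hz.
Within [56 Hz, 96 Hz]: 74 Hz, 94 Hz.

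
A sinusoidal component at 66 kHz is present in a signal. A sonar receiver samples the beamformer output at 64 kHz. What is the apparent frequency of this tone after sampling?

66 kHz mod fs = 2 kHz.
2 kHz ≤ fs/2 = 32 kHz, appears at 2 kHz.

2 kHz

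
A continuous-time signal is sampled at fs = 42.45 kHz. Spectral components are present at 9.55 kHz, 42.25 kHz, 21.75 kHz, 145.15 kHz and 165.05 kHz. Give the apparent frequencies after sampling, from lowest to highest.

fs/2 = 21.225 kHz.
9.55 kHz ≤ fs/2 = 21.225 kHz, passes unchanged.
42.25 kHz > fs/2 = 21.225 kHz, folds to fs − 42.25 kHz = 0.2 kHz.
21.75 kHz > fs/2 = 21.225 kHz, folds to fs − 21.75 kHz = 20.7 kHz.
145.15 kHz mod fs = 17.8 kHz.
17.8 kHz ≤ fs/2 = 21.225 kHz, appears at 17.8 kHz.
165.05 kHz mod fs = 37.7 kHz.
37.7 kHz > fs/2 = 21.225 kHz, folds to fs − 37.7 kHz = 4.75 kHz.
Distinct values: {0.2 kHz, 4.75 kHz, 9.55 kHz, 17.8 kHz, 20.7 kHz}.

0.2 kHz, 4.75 kHz, 9.55 kHz, 17.8 kHz, 20.7 kHz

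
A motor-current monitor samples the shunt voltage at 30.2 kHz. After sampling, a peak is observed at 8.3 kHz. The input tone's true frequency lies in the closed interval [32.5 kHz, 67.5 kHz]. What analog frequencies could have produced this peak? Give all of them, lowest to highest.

38.5 kHz, 52.1 kHz

Frequencies that alias to 8.3 kHz are k·fs ± 8.3 kHz for integer k ≥ 0.
k=0: 8.3 kHz.
k=1: 21.9 kHz, 38.5 kHz.
k=2: 52.1 kHz, 68.7 kHz.
k=3: 82.3 kHz, 98.9 kHz.
Within [32.5 kHz, 67.5 kHz]: 38.5 kHz, 52.1 kHz.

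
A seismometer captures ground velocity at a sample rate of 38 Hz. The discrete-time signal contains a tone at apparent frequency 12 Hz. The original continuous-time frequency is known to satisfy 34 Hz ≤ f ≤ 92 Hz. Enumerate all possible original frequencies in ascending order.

Frequencies that alias to 12 Hz are k·fs ± 12 Hz for integer k ≥ 0.
k=0: 12 Hz.
k=1: 26 Hz, 50 Hz.
k=2: 64 Hz, 88 Hz.
k=3: 102 Hz, 126 Hz.
Within [34 Hz, 92 Hz]: 50 Hz, 64 Hz, 88 Hz.

50 Hz, 64 Hz, 88 Hz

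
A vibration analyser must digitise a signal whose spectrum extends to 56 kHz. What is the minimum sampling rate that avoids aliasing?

112 kHz

Nyquist rate = 2 × 56 kHz = 112 kHz.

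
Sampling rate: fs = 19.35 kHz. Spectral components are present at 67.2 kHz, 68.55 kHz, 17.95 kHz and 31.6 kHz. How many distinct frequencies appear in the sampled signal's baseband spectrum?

4

fs/2 = 9.675 kHz.
67.2 kHz mod fs = 9.15 kHz.
9.15 kHz ≤ fs/2 = 9.675 kHz, appears at 9.15 kHz.
68.55 kHz mod fs = 10.5 kHz.
10.5 kHz > fs/2 = 9.675 kHz, folds to fs − 10.5 kHz = 8.85 kHz.
17.95 kHz > fs/2 = 9.675 kHz, folds to fs − 17.95 kHz = 1.4 kHz.
31.6 kHz mod fs = 12.25 kHz.
12.25 kHz > fs/2 = 9.675 kHz, folds to fs − 12.25 kHz = 7.1 kHz.
Distinct values: {1.4 kHz, 7.1 kHz, 8.85 kHz, 9.15 kHz} → 4.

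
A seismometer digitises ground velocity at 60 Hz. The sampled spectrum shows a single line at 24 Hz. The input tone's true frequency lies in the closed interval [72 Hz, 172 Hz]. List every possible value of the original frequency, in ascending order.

84 Hz, 96 Hz, 144 Hz, 156 Hz

Frequencies that alias to 24 Hz are k·fs ± 24 Hz for integer k ≥ 0.
k=0: 24 Hz.
k=1: 36 Hz, 84 Hz.
k=2: 96 Hz, 144 Hz.
k=3: 156 Hz, 204 Hz.
k=4: 216 Hz, 264 Hz.
Within [72 Hz, 172 Hz]: 84 Hz, 96 Hz, 144 Hz, 156 Hz.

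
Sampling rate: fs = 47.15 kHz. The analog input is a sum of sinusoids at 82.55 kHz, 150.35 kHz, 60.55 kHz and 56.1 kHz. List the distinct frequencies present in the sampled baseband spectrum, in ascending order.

8.9 kHz, 8.95 kHz, 11.75 kHz, 13.4 kHz

fs/2 = 23.575 kHz.
82.55 kHz mod fs = 35.4 kHz.
35.4 kHz > fs/2 = 23.575 kHz, folds to fs − 35.4 kHz = 11.75 kHz.
150.35 kHz mod fs = 8.9 kHz.
8.9 kHz ≤ fs/2 = 23.575 kHz, appears at 8.9 kHz.
60.55 kHz mod fs = 13.4 kHz.
13.4 kHz ≤ fs/2 = 23.575 kHz, appears at 13.4 kHz.
56.1 kHz mod fs = 8.95 kHz.
8.95 kHz ≤ fs/2 = 23.575 kHz, appears at 8.95 kHz.
Distinct values: {8.9 kHz, 8.95 kHz, 11.75 kHz, 13.4 kHz}.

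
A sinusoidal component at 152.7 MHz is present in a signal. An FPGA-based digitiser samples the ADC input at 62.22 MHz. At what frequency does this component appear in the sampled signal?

28.26 MHz

152.7 MHz mod fs = 28.26 MHz.
28.26 MHz ≤ fs/2 = 31.11 MHz, appears at 28.26 MHz.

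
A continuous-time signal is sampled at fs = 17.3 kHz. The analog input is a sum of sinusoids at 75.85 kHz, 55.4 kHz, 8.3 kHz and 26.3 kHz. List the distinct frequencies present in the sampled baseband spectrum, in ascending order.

fs/2 = 8.65 kHz.
75.85 kHz mod fs = 6.65 kHz.
6.65 kHz ≤ fs/2 = 8.65 kHz, appears at 6.65 kHz.
55.4 kHz mod fs = 3.5 kHz.
3.5 kHz ≤ fs/2 = 8.65 kHz, appears at 3.5 kHz.
8.3 kHz ≤ fs/2 = 8.65 kHz, passes unchanged.
26.3 kHz mod fs = 9 kHz.
9 kHz > fs/2 = 8.65 kHz, folds to fs − 9 kHz = 8.3 kHz.
Distinct values: {3.5 kHz, 6.65 kHz, 8.3 kHz}.

3.5 kHz, 6.65 kHz, 8.3 kHz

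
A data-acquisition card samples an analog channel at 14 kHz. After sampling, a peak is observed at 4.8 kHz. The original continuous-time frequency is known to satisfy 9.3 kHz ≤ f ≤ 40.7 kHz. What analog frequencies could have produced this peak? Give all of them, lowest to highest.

Frequencies that alias to 4.8 kHz are k·fs ± 4.8 kHz for integer k ≥ 0.
k=0: 4.8 kHz.
k=1: 9.2 kHz, 18.8 kHz.
k=2: 23.2 kHz, 32.8 kHz.
k=3: 37.2 kHz, 46.8 kHz.
k=4: 51.2 kHz, 60.8 kHz.
Within [9.3 kHz, 40.7 kHz]: 18.8 kHz, 23.2 kHz, 32.8 kHz, 37.2 kHz.

18.8 kHz, 23.2 kHz, 32.8 kHz, 37.2 kHz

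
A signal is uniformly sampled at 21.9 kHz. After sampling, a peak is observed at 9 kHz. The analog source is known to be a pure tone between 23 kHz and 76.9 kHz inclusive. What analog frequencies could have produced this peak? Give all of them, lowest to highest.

Frequencies that alias to 9 kHz are k·fs ± 9 kHz for integer k ≥ 0.
k=0: 9 kHz.
k=1: 12.9 kHz, 30.9 kHz.
k=2: 34.8 kHz, 52.8 kHz.
k=3: 56.7 kHz, 74.7 kHz.
k=4: 78.6 kHz, 96.6 kHz.
Within [23 kHz, 76.9 kHz]: 30.9 kHz, 34.8 kHz, 52.8 kHz, 56.7 kHz, 74.7 kHz.

30.9 kHz, 34.8 kHz, 52.8 kHz, 56.7 kHz, 74.7 kHz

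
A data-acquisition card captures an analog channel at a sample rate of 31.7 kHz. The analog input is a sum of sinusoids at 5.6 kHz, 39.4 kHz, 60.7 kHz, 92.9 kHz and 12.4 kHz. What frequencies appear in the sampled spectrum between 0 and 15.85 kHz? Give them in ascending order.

fs/2 = 15.85 kHz.
5.6 kHz ≤ fs/2 = 15.85 kHz, passes unchanged.
39.4 kHz mod fs = 7.7 kHz.
7.7 kHz ≤ fs/2 = 15.85 kHz, appears at 7.7 kHz.
60.7 kHz mod fs = 29 kHz.
29 kHz > fs/2 = 15.85 kHz, folds to fs − 29 kHz = 2.7 kHz.
92.9 kHz mod fs = 29.5 kHz.
29.5 kHz > fs/2 = 15.85 kHz, folds to fs − 29.5 kHz = 2.2 kHz.
12.4 kHz ≤ fs/2 = 15.85 kHz, passes unchanged.
Distinct values: {2.2 kHz, 2.7 kHz, 5.6 kHz, 7.7 kHz, 12.4 kHz}.

2.2 kHz, 2.7 kHz, 5.6 kHz, 7.7 kHz, 12.4 kHz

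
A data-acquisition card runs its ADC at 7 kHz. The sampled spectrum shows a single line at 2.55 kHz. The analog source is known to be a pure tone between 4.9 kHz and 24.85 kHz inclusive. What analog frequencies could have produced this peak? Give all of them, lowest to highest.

9.55 kHz, 11.45 kHz, 16.55 kHz, 18.45 kHz, 23.55 kHz

Frequencies that alias to 2.55 kHz are k·fs ± 2.55 kHz for integer k ≥ 0.
k=0: 2.55 kHz.
k=1: 4.45 kHz, 9.55 kHz.
k=2: 11.45 kHz, 16.55 kHz.
k=3: 18.45 kHz, 23.55 kHz.
k=4: 25.45 kHz, 30.55 kHz.
Within [4.9 kHz, 24.85 kHz]: 9.55 kHz, 11.45 kHz, 16.55 kHz, 18.45 kHz, 23.55 kHz.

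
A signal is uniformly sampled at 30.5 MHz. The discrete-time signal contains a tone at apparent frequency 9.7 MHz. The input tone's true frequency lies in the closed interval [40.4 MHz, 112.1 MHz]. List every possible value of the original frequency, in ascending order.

51.3 MHz, 70.7 MHz, 81.8 MHz, 101.2 MHz

Frequencies that alias to 9.7 MHz are k·fs ± 9.7 MHz for integer k ≥ 0.
k=0: 9.7 MHz.
k=1: 20.8 MHz, 40.2 MHz.
k=2: 51.3 MHz, 70.7 MHz.
k=3: 81.8 MHz, 101.2 MHz.
k=4: 112.3 MHz, 131.7 MHz.
Within [40.4 MHz, 112.1 MHz]: 51.3 MHz, 70.7 MHz, 81.8 MHz, 101.2 MHz.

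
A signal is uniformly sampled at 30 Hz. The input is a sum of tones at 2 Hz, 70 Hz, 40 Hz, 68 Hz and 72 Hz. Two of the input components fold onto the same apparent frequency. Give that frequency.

fs/2 = 15 Hz.
2 Hz ≤ fs/2 = 15 Hz, passes unchanged.
70 Hz mod fs = 10 Hz.
10 Hz ≤ fs/2 = 15 Hz, appears at 10 Hz.
40 Hz mod fs = 10 Hz.
10 Hz ≤ fs/2 = 15 Hz, appears at 10 Hz.
68 Hz mod fs = 8 Hz.
8 Hz ≤ fs/2 = 15 Hz, appears at 8 Hz.
72 Hz mod fs = 12 Hz.
12 Hz ≤ fs/2 = 15 Hz, appears at 12 Hz.
40 Hz and 70 Hz both map to 10 Hz.

10 Hz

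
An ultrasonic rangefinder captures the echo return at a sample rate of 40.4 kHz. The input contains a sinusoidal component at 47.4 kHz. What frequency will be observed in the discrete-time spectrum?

7 kHz

47.4 kHz mod fs = 7 kHz.
7 kHz ≤ fs/2 = 20.2 kHz, appears at 7 kHz.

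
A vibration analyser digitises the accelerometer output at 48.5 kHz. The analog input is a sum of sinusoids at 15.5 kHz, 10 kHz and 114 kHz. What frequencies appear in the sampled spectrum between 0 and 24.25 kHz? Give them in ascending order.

10 kHz, 15.5 kHz, 17 kHz

fs/2 = 24.25 kHz.
15.5 kHz ≤ fs/2 = 24.25 kHz, passes unchanged.
10 kHz ≤ fs/2 = 24.25 kHz, passes unchanged.
114 kHz mod fs = 17 kHz.
17 kHz ≤ fs/2 = 24.25 kHz, appears at 17 kHz.
Distinct values: {10 kHz, 15.5 kHz, 17 kHz}.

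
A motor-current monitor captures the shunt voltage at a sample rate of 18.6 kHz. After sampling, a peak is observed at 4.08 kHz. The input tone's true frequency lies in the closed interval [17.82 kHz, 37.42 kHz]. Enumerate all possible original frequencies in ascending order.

Frequencies that alias to 4.08 kHz are k·fs ± 4.08 kHz for integer k ≥ 0.
k=0: 4.08 kHz.
k=1: 14.52 kHz, 22.68 kHz.
k=2: 33.12 kHz, 41.28 kHz.
k=3: 51.72 kHz, 59.88 kHz.
Within [17.82 kHz, 37.42 kHz]: 22.68 kHz, 33.12 kHz.

22.68 kHz, 33.12 kHz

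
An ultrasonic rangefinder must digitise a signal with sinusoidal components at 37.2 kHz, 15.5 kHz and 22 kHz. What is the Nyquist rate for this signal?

Highest-frequency component: 37.2 kHz.
Nyquist rate = 2 × 37.2 kHz = 74.4 kHz.

74.4 kHz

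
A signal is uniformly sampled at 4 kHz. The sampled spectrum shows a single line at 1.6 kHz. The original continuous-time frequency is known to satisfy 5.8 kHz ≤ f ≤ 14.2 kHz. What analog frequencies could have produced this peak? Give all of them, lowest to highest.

6.4 kHz, 9.6 kHz, 10.4 kHz, 13.6 kHz

Frequencies that alias to 1.6 kHz are k·fs ± 1.6 kHz for integer k ≥ 0.
k=0: 1.6 kHz.
k=1: 2.4 kHz, 5.6 kHz.
k=2: 6.4 kHz, 9.6 kHz.
k=3: 10.4 kHz, 13.6 kHz.
k=4: 14.4 kHz, 17.6 kHz.
Within [5.8 kHz, 14.2 kHz]: 6.4 kHz, 9.6 kHz, 10.4 kHz, 13.6 kHz.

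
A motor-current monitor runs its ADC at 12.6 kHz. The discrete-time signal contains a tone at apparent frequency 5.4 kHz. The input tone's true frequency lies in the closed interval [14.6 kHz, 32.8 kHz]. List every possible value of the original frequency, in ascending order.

18 kHz, 19.8 kHz, 30.6 kHz, 32.4 kHz

Frequencies that alias to 5.4 kHz are k·fs ± 5.4 kHz for integer k ≥ 0.
k=0: 5.4 kHz.
k=1: 7.2 kHz, 18 kHz.
k=2: 19.8 kHz, 30.6 kHz.
k=3: 32.4 kHz, 43.2 kHz.
k=4: 45 kHz, 55.8 kHz.
Within [14.6 kHz, 32.8 kHz]: 18 kHz, 19.8 kHz, 30.6 kHz, 32.4 kHz.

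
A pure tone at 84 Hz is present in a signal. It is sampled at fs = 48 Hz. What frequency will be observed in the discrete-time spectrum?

12 Hz

84 Hz mod fs = 36 Hz.
36 Hz > fs/2 = 24 Hz, folds to fs − 36 Hz = 12 Hz.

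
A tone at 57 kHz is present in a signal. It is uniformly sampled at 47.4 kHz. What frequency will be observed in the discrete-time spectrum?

57 kHz mod fs = 9.6 kHz.
9.6 kHz ≤ fs/2 = 23.7 kHz, appears at 9.6 kHz.

9.6 kHz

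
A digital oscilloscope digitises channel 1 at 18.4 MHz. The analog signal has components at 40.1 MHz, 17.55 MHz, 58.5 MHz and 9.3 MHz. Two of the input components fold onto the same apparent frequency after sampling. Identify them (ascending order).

40.1 MHz, 58.5 MHz

fs/2 = 9.2 MHz.
40.1 MHz mod fs = 3.3 MHz.
3.3 MHz ≤ fs/2 = 9.2 MHz, appears at 3.3 MHz.
17.55 MHz > fs/2 = 9.2 MHz, folds to fs − 17.55 MHz = 0.85 MHz.
58.5 MHz mod fs = 3.3 MHz.
3.3 MHz ≤ fs/2 = 9.2 MHz, appears at 3.3 MHz.
9.3 MHz > fs/2 = 9.2 MHz, folds to fs − 9.3 MHz = 9.1 MHz.
40.1 MHz and 58.5 MHz both map to 3.3 MHz.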